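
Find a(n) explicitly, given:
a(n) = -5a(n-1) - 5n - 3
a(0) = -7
First-order linear with linear forcing.
Homogeneous solution: a_h(n) = A·(-5)^n.
Try particular a_p(n) = pn + q. Substituting:
  pn + q = -5(p(n-1) + q) - 5n - 3.
Matching the n-coefficient: p = -5p - 5 ⇒ p = - \frac{5}{6}.
Matching constants: q = 5p - 5q - 3 ⇒ q = - \frac{43}{36}.
General: a(n) = A·(-5)^n - \frac{5 n}{6} - \frac{43}{36}.
Apply a(0) = -7: A - \frac{43}{36} = -7 ⇒ A = - \frac{209}{36}.
So a(n) = - \frac{209 \left(-5\right)^{n}}{36} - \frac{5 n}{6} - \frac{43}{36}.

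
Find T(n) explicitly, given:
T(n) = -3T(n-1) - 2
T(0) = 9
First-order linear non-homogeneous.
Homogeneous solution: T_h(n) = A·(-3)^n.
Try constant particular solution T_p = K: K = -3K - 2 ⇒ K = - \frac{1}{2}.
General: T(n) = A·(-3)^n - \frac{1}{2}.
Apply T(0) = 9: A - \frac{1}{2} = 9 ⇒ A = \frac{19}{2}.
So T(n) = \frac{19 \left(-3\right)^{n}}{2} - \frac{1}{2}.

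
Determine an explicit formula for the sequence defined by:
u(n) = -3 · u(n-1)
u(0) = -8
Pure geometric recurrence with ratio -3.
By induction u(n) = u(0) · (-3)^n = - 8 \left(-3\right)^{n}.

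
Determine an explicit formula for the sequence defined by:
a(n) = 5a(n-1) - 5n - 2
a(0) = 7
First-order linear with linear forcing.
Homogeneous solution: a_h(n) = A·(5)^n.
Try particular a_p(n) = pn + q. Substituting:
  pn + q = 5(p(n-1) + q) - 5n - 2.
Matching the n-coefficient: p = 5p - 5 ⇒ p = \frac{5}{4}.
Matching constants: q = -5p + 5q - 2 ⇒ q = \frac{33}{16}.
General: a(n) = A·(5)^n + \frac{5 n}{4} + \frac{33}{16}.
Apply a(0) = 7: A + \frac{33}{16} = 7 ⇒ A = \frac{79}{16}.
So a(n) = \frac{79 \cdot 5^{n}}{16} + \frac{5 n}{4} + \frac{33}{16}.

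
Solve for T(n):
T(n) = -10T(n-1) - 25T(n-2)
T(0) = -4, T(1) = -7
Characteristic equation: x² + 10x + 25 = 0, which is (x - (-5))².
Repeated root r = -5.
General solution: T(n) = (A + Bn)·(-5)^n.
From T(0) = -4: A = -4.
From T(1) = -7: (A + B)·(-5) = -7 ⇒ B = \frac{27}{5}.
So T(n) = \left(\frac{27 n}{5} - 4\right) \cdot (-5)^n.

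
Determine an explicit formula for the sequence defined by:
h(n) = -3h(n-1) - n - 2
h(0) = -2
First-order linear with linear forcing.
Homogeneous solution: h_h(n) = A·(-3)^n.
Try particular h_p(n) = pn + q. Substituting:
  pn + q = -3(p(n-1) + q) - n - 2.
Matching the n-coefficient: p = -3p - 1 ⇒ p = - \frac{1}{4}.
Matching constants: q = 3p - 3q - 2 ⇒ q = - \frac{11}{16}.
General: h(n) = A·(-3)^n - \frac{n}{4} - \frac{11}{16}.
Apply h(0) = -2: A - \frac{11}{16} = -2 ⇒ A = - \frac{21}{16}.
So h(n) = - \frac{21 \left(-3\right)^{n}}{16} - \frac{n}{4} - \frac{11}{16}.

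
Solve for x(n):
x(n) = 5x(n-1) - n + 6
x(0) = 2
First-order linear with linear forcing.
Homogeneous solution: x_h(n) = A·(5)^n.
Try particular x_p(n) = pn + q. Substituting:
  pn + q = 5(p(n-1) + q) - n + 6.
Matching the n-coefficient: p = 5p - 1 ⇒ p = \frac{1}{4}.
Matching constants: q = -5p + 5q + 6 ⇒ q = - \frac{19}{16}.
General: x(n) = A·(5)^n + \frac{n}{4} - \frac{19}{16}.
Apply x(0) = 2: A - \frac{19}{16} = 2 ⇒ A = \frac{51}{16}.
So x(n) = \frac{51 \cdot 5^{n}}{16} + \frac{n}{4} - \frac{19}{16}.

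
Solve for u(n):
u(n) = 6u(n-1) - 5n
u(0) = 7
First-order linear with linear forcing.
Homogeneous solution: u_h(n) = A·(6)^n.
Try particular u_p(n) = pn + q. Substituting:
  pn + q = 6(p(n-1) + q) - 5n.
Matching the n-coefficient: p = 6p - 5 ⇒ p = 1.
Matching constants: q = -6p + 6q ⇒ q = \frac{6}{5}.
General: u(n) = A·(6)^n + n + \frac{6}{5}.
Apply u(0) = 7: A + \frac{6}{5} = 7 ⇒ A = \frac{29}{5}.
So u(n) = \frac{29 \cdot 6^{n}}{5} + n + \frac{6}{5}.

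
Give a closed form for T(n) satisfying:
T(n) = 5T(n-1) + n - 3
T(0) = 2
First-order linear with linear forcing.
Homogeneous solution: T_h(n) = A·(5)^n.
Try particular T_p(n) = pn + q. Substituting:
  pn + q = 5(p(n-1) + q) + n - 3.
Matching the n-coefficient: p = 5p + 1 ⇒ p = - \frac{1}{4}.
Matching constants: q = -5p + 5q - 3 ⇒ q = \frac{7}{16}.
General: T(n) = A·(5)^n - \frac{n}{4} + \frac{7}{16}.
Apply T(0) = 2: A + \frac{7}{16} = 2 ⇒ A = \frac{25}{16}.
So T(n) = \frac{25 \cdot 5^{n}}{16} - \frac{n}{4} + \frac{7}{16}.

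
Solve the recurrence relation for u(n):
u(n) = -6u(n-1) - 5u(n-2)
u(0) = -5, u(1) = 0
Characteristic equation: x² + 6x + 5 = 0, which factors as (x - (-5))(x - (-1)) = 0.
Roots r₁ = -5, r₂ = -1 (distinct).
General solution: u(n) = A·(-5)^n + B·(-1)^n.
From u(0) = -5: A + B = -5.
From u(1) = 0: -5A - B = 0.
Solving: A = \frac{5}{4}, B = - \frac{25}{4}.
So u(n) = - \frac{25 \left(-1\right)^{n}}{4} + \frac{5 \left(-5\right)^{n}}{4}.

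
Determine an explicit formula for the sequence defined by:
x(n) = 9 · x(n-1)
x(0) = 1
Pure geometric recurrence with ratio 9.
By induction x(n) = x(0) · (9)^n = 9^{n}.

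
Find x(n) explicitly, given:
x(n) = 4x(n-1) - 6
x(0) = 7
First-order linear non-homogeneous.
Homogeneous solution: x_h(n) = A·(4)^n.
Try constant particular solution x_p = K: K = 4K - 6 ⇒ K = 2.
General: x(n) = A·(4)^n + 2.
Apply x(0) = 7: A + 2 = 7 ⇒ A = 5.
So x(n) = 5 \cdot 4^{n} + 2.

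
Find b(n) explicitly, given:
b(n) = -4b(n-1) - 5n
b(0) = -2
First-order linear with linear forcing.
Homogeneous solution: b_h(n) = A·(-4)^n.
Try particular b_p(n) = pn + q. Substituting:
  pn + q = -4(p(n-1) + q) - 5n.
Matching the n-coefficient: p = -4p - 5 ⇒ p = -1.
Matching constants: q = 4p - 4q ⇒ q = - \frac{4}{5}.
General: b(n) = A·(-4)^n - n - \frac{4}{5}.
Apply b(0) = -2: A - \frac{4}{5} = -2 ⇒ A = - \frac{6}{5}.
So b(n) = - \frac{6 \left(-4\right)^{n}}{5} - n - \frac{4}{5}.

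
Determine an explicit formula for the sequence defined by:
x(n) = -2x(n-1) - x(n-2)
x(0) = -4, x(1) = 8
Characteristic equation: x² + 2x + 1 = 0, which is (x - (-1))².
Repeated root r = -1.
General solution: x(n) = (A + Bn)·(-1)^n.
From x(0) = -4: A = -4.
From x(1) = 8: (A + B)·(-1) = 8 ⇒ B = -4.
So x(n) = \left(- 4 n - 4\right) \cdot (-1)^n.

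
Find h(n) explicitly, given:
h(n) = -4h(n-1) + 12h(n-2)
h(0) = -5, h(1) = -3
Characteristic equation: x² + 4x - 12 = 0, which factors as (x - (2))(x - (-6)) = 0.
Roots r₁ = 2, r₂ = -6 (distinct).
General solution: h(n) = A·(2)^n + B·(-6)^n.
From h(0) = -5: A + B = -5.
From h(1) = -3: 2A - 6B = -3.
Solving: A = - \frac{33}{8}, B = - \frac{7}{8}.
So h(n) = - \frac{7 \left(-6\right)^{n}}{8} - \frac{33 \cdot 2^{n}}{8}.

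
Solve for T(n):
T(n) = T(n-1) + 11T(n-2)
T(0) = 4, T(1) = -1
Characteristic equation: x² - x - 11 = 0.
Discriminant Δ = (1)² + 4·(11) = 45.
Roots r₁,₂ = (1 ± √45)/2, so r₁ = \frac{1}{2} + \frac{3 \sqrt{5}}{2}, r₂ = \frac{1}{2} - \frac{3 \sqrt{5}}{2}.
General solution: T(n) = A·r₁^n + B·r₂^n.
From the initial conditions, A + B = 4 and r₁A + r₂B = -1.
Since r₁ - r₂ = √45: A = (-1 - (4)r₂)/√45 = 2 - \frac{\sqrt{5}}{5}, and B = 4 - A = \frac{\sqrt{5}}{5} + 2.
So T(n) = \left(2 - \frac{\sqrt{5}}{5}\right)\left(\frac{1}{2} + \frac{3 \sqrt{5}}{2}\right)^n + \left(\frac{\sqrt{5}}{5} + 2\right)\left(\frac{1}{2} - \frac{3 \sqrt{5}}{2}\right)^n.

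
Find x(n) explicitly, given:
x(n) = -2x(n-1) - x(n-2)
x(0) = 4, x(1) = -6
Characteristic equation: x² + 2x + 1 = 0, which is (x - (-1))².
Repeated root r = -1.
General solution: x(n) = (A + Bn)·(-1)^n.
From x(0) = 4: A = 4.
From x(1) = -6: (A + B)·(-1) = -6 ⇒ B = 2.
So x(n) = \left(2 n + 4\right) \cdot (-1)^n.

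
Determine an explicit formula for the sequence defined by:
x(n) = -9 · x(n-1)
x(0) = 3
Pure geometric recurrence with ratio -9.
By induction x(n) = x(0) · (-9)^n = 3 \left(-9\right)^{n}.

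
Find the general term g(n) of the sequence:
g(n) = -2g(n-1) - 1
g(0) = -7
First-order linear non-homogeneous.
Homogeneous solution: g_h(n) = A·(-2)^n.
Try constant particular solution g_p = K: K = -2K - 1 ⇒ K = - \frac{1}{3}.
General: g(n) = A·(-2)^n - \frac{1}{3}.
Apply g(0) = -7: A - \frac{1}{3} = -7 ⇒ A = - \frac{20}{3}.
So g(n) = - \frac{20 \left(-2\right)^{n}}{3} - \frac{1}{3}.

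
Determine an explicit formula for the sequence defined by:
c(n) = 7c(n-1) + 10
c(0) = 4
First-order linear non-homogeneous.
Homogeneous solution: c_h(n) = A·(7)^n.
Try constant particular solution c_p = K: K = 7K + 10 ⇒ K = - \frac{5}{3}.
General: c(n) = A·(7)^n - \frac{5}{3}.
Apply c(0) = 4: A - \frac{5}{3} = 4 ⇒ A = \frac{17}{3}.
So c(n) = \frac{17 \cdot 7^{n}}{3} - \frac{5}{3}.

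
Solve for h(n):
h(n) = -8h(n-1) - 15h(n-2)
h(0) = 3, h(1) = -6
Characteristic equation: x² + 8x + 15 = 0, which factors as (x - (-3))(x - (-5)) = 0.
Roots r₁ = -3, r₂ = -5 (distinct).
General solution: h(n) = A·(-3)^n + B·(-5)^n.
From h(0) = 3: A + B = 3.
From h(1) = -6: -3A - 5B = -6.
Solving: A = \frac{9}{2}, B = - \frac{3}{2}.
So h(n) = \frac{9 \left(-3\right)^{n}}{2} - \frac{3 \left(-5\right)^{n}}{2}.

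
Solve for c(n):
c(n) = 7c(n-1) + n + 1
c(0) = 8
First-order linear with linear forcing.
Homogeneous solution: c_h(n) = A·(7)^n.
Try particular c_p(n) = pn + q. Substituting:
  pn + q = 7(p(n-1) + q) + n + 1.
Matching the n-coefficient: p = 7p + 1 ⇒ p = - \frac{1}{6}.
Matching constants: q = -7p + 7q + 1 ⇒ q = - \frac{13}{36}.
General: c(n) = A·(7)^n - \frac{n}{6} - \frac{13}{36}.
Apply c(0) = 8: A - \frac{13}{36} = 8 ⇒ A = \frac{301}{36}.
So c(n) = \frac{301 \cdot 7^{n}}{36} - \frac{n}{6} - \frac{13}{36}.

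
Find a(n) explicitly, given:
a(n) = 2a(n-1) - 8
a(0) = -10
First-order linear non-homogeneous.
Homogeneous solution: a_h(n) = A·(2)^n.
Try constant particular solution a_p = K: K = 2K - 8 ⇒ K = 8.
General: a(n) = A·(2)^n + 8.
Apply a(0) = -10: A + 8 = -10 ⇒ A = -18.
So a(n) = 8 - 18 \cdot 2^{n}.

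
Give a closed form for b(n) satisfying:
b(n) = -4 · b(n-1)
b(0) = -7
Pure geometric recurrence with ratio -4.
By induction b(n) = b(0) · (-4)^n = - 7 \left(-4\right)^{n}.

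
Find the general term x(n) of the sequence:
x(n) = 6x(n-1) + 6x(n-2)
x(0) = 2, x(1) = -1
Characteristic equation: x² - 6x - 6 = 0.
Discriminant Δ = (6)² + 4·(6) = 60.
Roots r₁,₂ = (6 ± √60)/2, so r₁ = 3 + \sqrt{15}, r₂ = 3 - \sqrt{15}.
General solution: x(n) = A·r₁^n + B·r₂^n.
From the initial conditions, A + B = 2 and r₁A + r₂B = -1.
Since r₁ - r₂ = √60: A = (-1 - (2)r₂)/√60 = 1 - \frac{7 \sqrt{15}}{30}, and B = 2 - A = \frac{7 \sqrt{15}}{30} + 1.
So x(n) = \left(1 - \frac{7 \sqrt{15}}{30}\right)\left(3 + \sqrt{15}\right)^n + \left(\frac{7 \sqrt{15}}{30} + 1\right)\left(3 - \sqrt{15}\right)^n.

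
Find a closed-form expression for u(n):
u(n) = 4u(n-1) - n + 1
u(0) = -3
First-order linear with linear forcing.
Homogeneous solution: u_h(n) = A·(4)^n.
Try particular u_p(n) = pn + q. Substituting:
  pn + q = 4(p(n-1) + q) - n + 1.
Matching the n-coefficient: p = 4p - 1 ⇒ p = \frac{1}{3}.
Matching constants: q = -4p + 4q + 1 ⇒ q = \frac{1}{9}.
General: u(n) = A·(4)^n + \frac{n}{3} + \frac{1}{9}.
Apply u(0) = -3: A + \frac{1}{9} = -3 ⇒ A = - \frac{28}{9}.
So u(n) = - \frac{28 \cdot 4^{n}}{9} + \frac{n}{3} + \frac{1}{9}.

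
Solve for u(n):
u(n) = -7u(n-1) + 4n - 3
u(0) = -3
First-order linear with linear forcing.
Homogeneous solution: u_h(n) = A·(-7)^n.
Try particular u_p(n) = pn + q. Substituting:
  pn + q = -7(p(n-1) + q) + 4n - 3.
Matching the n-coefficient: p = -7p + 4 ⇒ p = \frac{1}{2}.
Matching constants: q = 7p - 7q - 3 ⇒ q = \frac{1}{16}.
General: u(n) = A·(-7)^n + \frac{n}{2} + \frac{1}{16}.
Apply u(0) = -3: A + \frac{1}{16} = -3 ⇒ A = - \frac{49}{16}.
So u(n) = - \frac{49 \left(-7\right)^{n}}{16} + \frac{n}{2} + \frac{1}{16}.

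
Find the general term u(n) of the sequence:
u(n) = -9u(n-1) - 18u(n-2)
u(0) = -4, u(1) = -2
Characteristic equation: x² + 9x + 18 = 0, which factors as (x - (-6))(x - (-3)) = 0.
Roots r₁ = -6, r₂ = -3 (distinct).
General solution: u(n) = A·(-6)^n + B·(-3)^n.
From u(0) = -4: A + B = -4.
From u(1) = -2: -6A - 3B = -2.
Solving: A = \frac{14}{3}, B = - \frac{26}{3}.
So u(n) = - \frac{26 \left(-3\right)^{n}}{3} + \frac{14 \left(-6\right)^{n}}{3}.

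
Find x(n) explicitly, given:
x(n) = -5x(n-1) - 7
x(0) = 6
First-order linear non-homogeneous.
Homogeneous solution: x_h(n) = A·(-5)^n.
Try constant particular solution x_p = K: K = -5K - 7 ⇒ K = - \frac{7}{6}.
General: x(n) = A·(-5)^n - \frac{7}{6}.
Apply x(0) = 6: A - \frac{7}{6} = 6 ⇒ A = \frac{43}{6}.
So x(n) = \frac{43 \left(-5\right)^{n}}{6} - \frac{7}{6}.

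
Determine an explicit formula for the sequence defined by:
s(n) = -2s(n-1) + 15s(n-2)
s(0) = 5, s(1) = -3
Characteristic equation: x² + 2x - 15 = 0, which factors as (x - (-5))(x - (3)) = 0.
Roots r₁ = -5, r₂ = 3 (distinct).
General solution: s(n) = A·(-5)^n + B·(3)^n.
From s(0) = 5: A + B = 5.
From s(1) = -3: -5A + 3B = -3.
Solving: A = \frac{9}{4}, B = \frac{11}{4}.
So s(n) = \frac{9 \left(-5\right)^{n}}{4} + \frac{11 \cdot 3^{n}}{4}.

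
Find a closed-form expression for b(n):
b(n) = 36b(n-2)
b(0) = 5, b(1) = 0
Characteristic equation: x² - 36 = 0, which factors as (x - (6))(x - (-6)) = 0.
Roots r₁ = 6, r₂ = -6 (distinct).
General solution: b(n) = A·(6)^n + B·(-6)^n.
From b(0) = 5: A + B = 5.
From b(1) = 0: 6A - 6B = 0.
Solving: A = \frac{5}{2}, B = \frac{5}{2}.
So b(n) = \frac{5 \left(-6\right)^{n}}{2} + \frac{5 \cdot 6^{n}}{2}.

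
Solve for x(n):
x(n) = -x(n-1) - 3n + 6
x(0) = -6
First-order linear with linear forcing.
Homogeneous solution: x_h(n) = A·(-1)^n.
Try particular x_p(n) = pn + q. Substituting:
  pn + q = -(p(n-1) + q) - 3n + 6.
Matching the n-coefficient: p = -p - 3 ⇒ p = - \frac{3}{2}.
Matching constants: q = p - q + 6 ⇒ q = \frac{9}{4}.
General: x(n) = A·(-1)^n - \frac{3 n}{2} + \frac{9}{4}.
Apply x(0) = -6: A + \frac{9}{4} = -6 ⇒ A = - \frac{33}{4}.
So x(n) = - \frac{33 \left(-1\right)^{n}}{4} - \frac{3 n}{2} + \frac{9}{4}.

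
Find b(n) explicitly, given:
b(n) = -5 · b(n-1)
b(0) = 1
Pure geometric recurrence with ratio -5.
By induction b(n) = b(0) · (-5)^n = \left(-5\right)^{n}.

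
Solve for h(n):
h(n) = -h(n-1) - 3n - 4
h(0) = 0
First-order linear with linear forcing.
Homogeneous solution: h_h(n) = A·(-1)^n.
Try particular h_p(n) = pn + q. Substituting:
  pn + q = -(p(n-1) + q) - 3n - 4.
Matching the n-coefficient: p = -p - 3 ⇒ p = - \frac{3}{2}.
Matching constants: q = p - q - 4 ⇒ q = - \frac{11}{4}.
General: h(n) = A·(-1)^n - \frac{3 n}{2} - \frac{11}{4}.
Apply h(0) = 0: A - \frac{11}{4} = 0 ⇒ A = \frac{11}{4}.
So h(n) = \frac{11 \left(-1\right)^{n}}{4} - \frac{3 n}{2} - \frac{11}{4}.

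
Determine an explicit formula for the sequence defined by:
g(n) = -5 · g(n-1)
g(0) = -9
Pure geometric recurrence with ratio -5.
By induction g(n) = g(0) · (-5)^n = - 9 \left(-5\right)^{n}.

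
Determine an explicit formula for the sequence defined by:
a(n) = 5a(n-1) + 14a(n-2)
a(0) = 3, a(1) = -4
Characteristic equation: x² - 5x - 14 = 0, which factors as (x - (7))(x - (-2)) = 0.
Roots r₁ = 7, r₂ = -2 (distinct).
General solution: a(n) = A·(7)^n + B·(-2)^n.
From a(0) = 3: A + B = 3.
From a(1) = -4: 7A - 2B = -4.
Solving: A = \frac{2}{9}, B = \frac{25}{9}.
So a(n) = \frac{25 \left(-2\right)^{n}}{9} + \frac{2 \cdot 7^{n}}{9}.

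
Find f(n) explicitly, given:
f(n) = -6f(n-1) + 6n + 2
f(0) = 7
First-order linear with linear forcing.
Homogeneous solution: f_h(n) = A·(-6)^n.
Try particular f_p(n) = pn + q. Substituting:
  pn + q = -6(p(n-1) + q) + 6n + 2.
Matching the n-coefficient: p = -6p + 6 ⇒ p = \frac{6}{7}.
Matching constants: q = 6p - 6q + 2 ⇒ q = \frac{50}{49}.
General: f(n) = A·(-6)^n + \frac{6 n}{7} + \frac{50}{49}.
Apply f(0) = 7: A + \frac{50}{49} = 7 ⇒ A = \frac{293}{49}.
So f(n) = \frac{293 \left(-6\right)^{n}}{49} + \frac{6 n}{7} + \frac{50}{49}.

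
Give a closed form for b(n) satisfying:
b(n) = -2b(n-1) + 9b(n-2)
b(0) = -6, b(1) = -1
Characteristic equation: x² + 2x - 9 = 0.
Discriminant Δ = (-2)² + 4·(9) = 40.
Roots r₁,₂ = (-2 ± √40)/2, so r₁ = -1 + \sqrt{10}, r₂ = - \sqrt{10} - 1.
General solution: b(n) = A·r₁^n + B·r₂^n.
From the initial conditions, A + B = -6 and r₁A + r₂B = -1.
Since r₁ - r₂ = √40: A = (-1 - (-6)r₂)/√40 = -3 - \frac{7 \sqrt{10}}{20}, and B = -6 - A = -3 + \frac{7 \sqrt{10}}{20}.
So b(n) = \left(-3 - \frac{7 \sqrt{10}}{20}\right)\left(-1 + \sqrt{10}\right)^n + \left(-3 + \frac{7 \sqrt{10}}{20}\right)\left(- \sqrt{10} - 1\right)^n.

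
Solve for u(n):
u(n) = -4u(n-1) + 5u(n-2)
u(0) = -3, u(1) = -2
Characteristic equation: x² + 4x - 5 = 0, which factors as (x - (-5))(x - (1)) = 0.
Roots r₁ = -5, r₂ = 1 (distinct).
General solution: u(n) = A·(-5)^n + B·(1)^n.
From u(0) = -3: A + B = -3.
From u(1) = -2: -5A + B = -2.
Solving: A = - \frac{1}{6}, B = - \frac{17}{6}.
So u(n) = - \frac{\left(-5\right)^{n}}{6} - \frac{17}{6}.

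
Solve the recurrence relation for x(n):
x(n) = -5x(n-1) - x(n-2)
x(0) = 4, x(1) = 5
Characteristic equation: x² + 5x + 1 = 0.
Discriminant Δ = (-5)² + 4·(-1) = 21.
Roots r₁,₂ = (-5 ± √21)/2, so r₁ = - \frac{5}{2} + \frac{\sqrt{21}}{2}, r₂ = - \frac{5}{2} - \frac{\sqrt{21}}{2}.
General solution: x(n) = A·r₁^n + B·r₂^n.
From the initial conditions, A + B = 4 and r₁A + r₂B = 5.
Since r₁ - r₂ = √21: A = (5 - (4)r₂)/√21 = 2 + \frac{5 \sqrt{21}}{7}, and B = 4 - A = 2 - \frac{5 \sqrt{21}}{7}.
So x(n) = \left(2 + \frac{5 \sqrt{21}}{7}\right)\left(- \frac{5}{2} + \frac{\sqrt{21}}{2}\right)^n + \left(2 - \frac{5 \sqrt{21}}{7}\right)\left(- \frac{5}{2} - \frac{\sqrt{21}}{2}\right)^n.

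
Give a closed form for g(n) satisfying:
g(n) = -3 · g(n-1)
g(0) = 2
Pure geometric recurrence with ratio -3.
By induction g(n) = g(0) · (-3)^n = 2 \left(-3\right)^{n}.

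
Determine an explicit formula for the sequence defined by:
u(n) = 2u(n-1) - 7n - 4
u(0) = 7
First-order linear with linear forcing.
Homogeneous solution: u_h(n) = A·(2)^n.
Try particular u_p(n) = pn + q. Substituting:
  pn + q = 2(p(n-1) + q) - 7n - 4.
Matching the n-coefficient: p = 2p - 7 ⇒ p = 7.
Matching constants: q = -2p + 2q - 4 ⇒ q = 18.
General: u(n) = A·(2)^n + 7 n + 18.
Apply u(0) = 7: A + 18 = 7 ⇒ A = -11.
So u(n) = - 11 \cdot 2^{n} + 7 n + 18.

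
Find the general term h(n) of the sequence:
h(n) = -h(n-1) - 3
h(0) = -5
First-order linear non-homogeneous.
Homogeneous solution: h_h(n) = A·(-1)^n.
Try constant particular solution h_p = K: K = -K - 3 ⇒ K = - \frac{3}{2}.
General: h(n) = A·(-1)^n - \frac{3}{2}.
Apply h(0) = -5: A - \frac{3}{2} = -5 ⇒ A = - \frac{7}{2}.
So h(n) = - \frac{7 \left(-1\right)^{n}}{2} - \frac{3}{2}.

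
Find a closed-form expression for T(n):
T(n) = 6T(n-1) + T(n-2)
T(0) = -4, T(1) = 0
Characteristic equation: x² - 6x - 1 = 0.
Discriminant Δ = (6)² + 4·(1) = 40.
Roots r₁,₂ = (6 ± √40)/2, so r₁ = 3 + \sqrt{10}, r₂ = 3 - \sqrt{10}.
General solution: T(n) = A·r₁^n + B·r₂^n.
From the initial conditions, A + B = -4 and r₁A + r₂B = 0.
Since r₁ - r₂ = √40: A = (0 - (-4)r₂)/√40 = -2 + \frac{3 \sqrt{10}}{5}, and B = -4 - A = -2 - \frac{3 \sqrt{10}}{5}.
So T(n) = \left(-2 + \frac{3 \sqrt{10}}{5}\right)\left(3 + \sqrt{10}\right)^n + \left(-2 - \frac{3 \sqrt{10}}{5}\right)\left(3 - \sqrt{10}\right)^n.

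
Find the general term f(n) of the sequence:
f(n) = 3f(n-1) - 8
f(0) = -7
First-order linear non-homogeneous.
Homogeneous solution: f_h(n) = A·(3)^n.
Try constant particular solution f_p = K: K = 3K - 8 ⇒ K = 4.
General: f(n) = A·(3)^n + 4.
Apply f(0) = -7: A + 4 = -7 ⇒ A = -11.
So f(n) = 4 - 11 \cdot 3^{n}.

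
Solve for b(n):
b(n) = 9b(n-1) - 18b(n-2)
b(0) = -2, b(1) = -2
Characteristic equation: x² - 9x + 18 = 0, which factors as (x - (6))(x - (3)) = 0.
Roots r₁ = 6, r₂ = 3 (distinct).
General solution: b(n) = A·(6)^n + B·(3)^n.
From b(0) = -2: A + B = -2.
From b(1) = -2: 6A + 3B = -2.
Solving: A = \frac{4}{3}, B = - \frac{10}{3}.
So b(n) = - \frac{10 \cdot 3^{n}}{3} + \frac{4 \cdot 6^{n}}{3}.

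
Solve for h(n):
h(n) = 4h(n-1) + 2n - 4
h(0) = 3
First-order linear with linear forcing.
Homogeneous solution: h_h(n) = A·(4)^n.
Try particular h_p(n) = pn + q. Substituting:
  pn + q = 4(p(n-1) + q) + 2n - 4.
Matching the n-coefficient: p = 4p + 2 ⇒ p = - \frac{2}{3}.
Matching constants: q = -4p + 4q - 4 ⇒ q = \frac{4}{9}.
General: h(n) = A·(4)^n - \frac{2 n}{3} + \frac{4}{9}.
Apply h(0) = 3: A + \frac{4}{9} = 3 ⇒ A = \frac{23}{9}.
So h(n) = \frac{23 \cdot 4^{n}}{9} - \frac{2 n}{3} + \frac{4}{9}.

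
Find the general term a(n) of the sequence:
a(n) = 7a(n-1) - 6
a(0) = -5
First-order linear non-homogeneous.
Homogeneous solution: a_h(n) = A·(7)^n.
Try constant particular solution a_p = K: K = 7K - 6 ⇒ K = 1.
General: a(n) = A·(7)^n + 1.
Apply a(0) = -5: A + 1 = -5 ⇒ A = -6.
So a(n) = 1 - 6 \cdot 7^{n}.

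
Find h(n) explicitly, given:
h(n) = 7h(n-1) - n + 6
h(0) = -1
First-order linear with linear forcing.
Homogeneous solution: h_h(n) = A·(7)^n.
Try particular h_p(n) = pn + q. Substituting:
  pn + q = 7(p(n-1) + q) - n + 6.
Matching the n-coefficient: p = 7p - 1 ⇒ p = \frac{1}{6}.
Matching constants: q = -7p + 7q + 6 ⇒ q = - \frac{29}{36}.
General: h(n) = A·(7)^n + \frac{n}{6} - \frac{29}{36}.
Apply h(0) = -1: A - \frac{29}{36} = -1 ⇒ A = - \frac{7}{36}.
So h(n) = - \frac{7 \cdot 7^{n}}{36} + \frac{n}{6} - \frac{29}{36}.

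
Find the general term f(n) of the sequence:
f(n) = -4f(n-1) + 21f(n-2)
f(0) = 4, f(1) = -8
Characteristic equation: x² + 4x - 21 = 0, which factors as (x - (-7))(x - (3)) = 0.
Roots r₁ = -7, r₂ = 3 (distinct).
General solution: f(n) = A·(-7)^n + B·(3)^n.
From f(0) = 4: A + B = 4.
From f(1) = -8: -7A + 3B = -8.
Solving: A = 2, B = 2.
So f(n) = 2 \left(-7\right)^{n} + 2 \cdot 3^{n}.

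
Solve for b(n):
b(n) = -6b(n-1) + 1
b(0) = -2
First-order linear non-homogeneous.
Homogeneous solution: b_h(n) = A·(-6)^n.
Try constant particular solution b_p = K: K = -6K + 1 ⇒ K = \frac{1}{7}.
General: b(n) = A·(-6)^n + \frac{1}{7}.
Apply b(0) = -2: A + \frac{1}{7} = -2 ⇒ A = - \frac{15}{7}.
So b(n) = \frac{1}{7} - \frac{15 \left(-6\right)^{n}}{7}.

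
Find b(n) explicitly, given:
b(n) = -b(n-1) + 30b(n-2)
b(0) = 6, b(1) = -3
Characteristic equation: x² + x - 30 = 0, which factors as (x - (-6))(x - (5)) = 0.
Roots r₁ = -6, r₂ = 5 (distinct).
General solution: b(n) = A·(-6)^n + B·(5)^n.
From b(0) = 6: A + B = 6.
From b(1) = -3: -6A + 5B = -3.
Solving: A = 3, B = 3.
So b(n) = 3 \left(-6\right)^{n} + 3 \cdot 5^{n}.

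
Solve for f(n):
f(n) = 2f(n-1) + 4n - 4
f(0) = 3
First-order linear with linear forcing.
Homogeneous solution: f_h(n) = A·(2)^n.
Try particular f_p(n) = pn + q. Substituting:
  pn + q = 2(p(n-1) + q) + 4n - 4.
Matching the n-coefficient: p = 2p + 4 ⇒ p = -4.
Matching constants: q = -2p + 2q - 4 ⇒ q = -4.
General: f(n) = A·(2)^n - 4 n - 4.
Apply f(0) = 3: A - 4 = 3 ⇒ A = 7.
So f(n) = 7 \cdot 2^{n} - 4 n - 4.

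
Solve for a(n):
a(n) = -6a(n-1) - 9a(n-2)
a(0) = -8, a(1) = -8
Characteristic equation: x² + 6x + 9 = 0, which is (x - (-3))².
Repeated root r = -3.
General solution: a(n) = (A + Bn)·(-3)^n.
From a(0) = -8: A = -8.
From a(1) = -8: (A + B)·(-3) = -8 ⇒ B = \frac{32}{3}.
So a(n) = \left(\frac{32 n}{3} - 8\right) \cdot (-3)^n.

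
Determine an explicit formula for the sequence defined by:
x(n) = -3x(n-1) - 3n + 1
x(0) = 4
First-order linear with linear forcing.
Homogeneous solution: x_h(n) = A·(-3)^n.
Try particular x_p(n) = pn + q. Substituting:
  pn + q = -3(p(n-1) + q) - 3n + 1.
Matching the n-coefficient: p = -3p - 3 ⇒ p = - \frac{3}{4}.
Matching constants: q = 3p - 3q + 1 ⇒ q = - \frac{5}{16}.
General: x(n) = A·(-3)^n - \frac{3 n}{4} - \frac{5}{16}.
Apply x(0) = 4: A - \frac{5}{16} = 4 ⇒ A = \frac{69}{16}.
So x(n) = \frac{69 \left(-3\right)^{n}}{16} - \frac{3 n}{4} - \frac{5}{16}.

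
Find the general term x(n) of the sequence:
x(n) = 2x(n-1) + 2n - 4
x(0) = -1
First-order linear with linear forcing.
Homogeneous solution: x_h(n) = A·(2)^n.
Try particular x_p(n) = pn + q. Substituting:
  pn + q = 2(p(n-1) + q) + 2n - 4.
Matching the n-coefficient: p = 2p + 2 ⇒ p = -2.
Matching constants: q = -2p + 2q - 4 ⇒ q = 0.
General: x(n) = A·(2)^n - 2 n + 0.
Apply x(0) = -1: A + 0 = -1 ⇒ A = -1.
So x(n) = - 2^{n} - 2 n.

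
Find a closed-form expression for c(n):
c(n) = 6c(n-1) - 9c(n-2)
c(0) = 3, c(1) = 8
Characteristic equation: x² - 6x + 9 = 0, which is (x - (3))².
Repeated root r = 3.
General solution: c(n) = (A + Bn)·(3)^n.
From c(0) = 3: A = 3.
From c(1) = 8: (A + B)·(3) = 8 ⇒ B = - \frac{1}{3}.
So c(n) = \left(3 - \frac{n}{3}\right) \cdot (3)^n.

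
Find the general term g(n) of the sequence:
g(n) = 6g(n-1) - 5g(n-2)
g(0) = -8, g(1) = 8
Characteristic equation: x² - 6x + 5 = 0, which factors as (x - (1))(x - (5)) = 0.
Roots r₁ = 1, r₂ = 5 (distinct).
General solution: g(n) = A·(1)^n + B·(5)^n.
From g(0) = -8: A + B = -8.
From g(1) = 8: A + 5B = 8.
Solving: A = -12, B = 4.
So g(n) = 4 \cdot 5^{n} - 12.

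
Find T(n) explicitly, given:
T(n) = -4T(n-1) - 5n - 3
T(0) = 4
First-order linear with linear forcing.
Homogeneous solution: T_h(n) = A·(-4)^n.
Try particular T_p(n) = pn + q. Substituting:
  pn + q = -4(p(n-1) + q) - 5n - 3.
Matching the n-coefficient: p = -4p - 5 ⇒ p = -1.
Matching constants: q = 4p - 4q - 3 ⇒ q = - \frac{7}{5}.
General: T(n) = A·(-4)^n - n - \frac{7}{5}.
Apply T(0) = 4: A - \frac{7}{5} = 4 ⇒ A = \frac{27}{5}.
So T(n) = \frac{27 \left(-4\right)^{n}}{5} - n - \frac{7}{5}.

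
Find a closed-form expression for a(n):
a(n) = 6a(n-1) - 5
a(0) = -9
First-order linear non-homogeneous.
Homogeneous solution: a_h(n) = A·(6)^n.
Try constant particular solution a_p = K: K = 6K - 5 ⇒ K = 1.
General: a(n) = A·(6)^n + 1.
Apply a(0) = -9: A + 1 = -9 ⇒ A = -10.
So a(n) = 1 - 10 \cdot 6^{n}.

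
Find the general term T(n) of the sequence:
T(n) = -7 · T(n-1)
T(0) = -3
Pure geometric recurrence with ratio -7.
By induction T(n) = T(0) · (-7)^n = - 3 \left(-7\right)^{n}.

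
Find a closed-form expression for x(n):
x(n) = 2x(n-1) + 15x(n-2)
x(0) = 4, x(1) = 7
Characteristic equation: x² - 2x - 15 = 0, which factors as (x - (5))(x - (-3)) = 0.
Roots r₁ = 5, r₂ = -3 (distinct).
General solution: x(n) = A·(5)^n + B·(-3)^n.
From x(0) = 4: A + B = 4.
From x(1) = 7: 5A - 3B = 7.
Solving: A = \frac{19}{8}, B = \frac{13}{8}.
So x(n) = \frac{13 \left(-3\right)^{n}}{8} + \frac{19 \cdot 5^{n}}{8}.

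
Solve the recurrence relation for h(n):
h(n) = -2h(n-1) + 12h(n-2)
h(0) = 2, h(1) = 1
Characteristic equation: x² + 2x - 12 = 0.
Discriminant Δ = (-2)² + 4·(12) = 52.
Roots r₁,₂ = (-2 ± √52)/2, so r₁ = -1 + \sqrt{13}, r₂ = - \sqrt{13} - 1.
General solution: h(n) = A·r₁^n + B·r₂^n.
From the initial conditions, A + B = 2 and r₁A + r₂B = 1.
Since r₁ - r₂ = √52: A = (1 - (2)r₂)/√52 = \frac{3 \sqrt{13}}{26} + 1, and B = 2 - A = 1 - \frac{3 \sqrt{13}}{26}.
So h(n) = \left(\frac{3 \sqrt{13}}{26} + 1\right)\left(-1 + \sqrt{13}\right)^n + \left(1 - \frac{3 \sqrt{13}}{26}\right)\left(- \sqrt{13} - 1\right)^n.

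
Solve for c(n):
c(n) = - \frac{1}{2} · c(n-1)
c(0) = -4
Pure geometric recurrence with ratio - \frac{1}{2}.
By induction c(n) = c(0) · (- \frac{1}{2})^n = - 4 \left(- \frac{1}{2}\right)^{n}.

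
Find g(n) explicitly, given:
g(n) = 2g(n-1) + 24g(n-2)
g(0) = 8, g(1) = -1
Characteristic equation: x² - 2x - 24 = 0, which factors as (x - (6))(x - (-4)) = 0.
Roots r₁ = 6, r₂ = -4 (distinct).
General solution: g(n) = A·(6)^n + B·(-4)^n.
From g(0) = 8: A + B = 8.
From g(1) = -1: 6A - 4B = -1.
Solving: A = \frac{31}{10}, B = \frac{49}{10}.
So g(n) = \frac{49 \left(-4\right)^{n}}{10} + \frac{31 \cdot 6^{n}}{10}.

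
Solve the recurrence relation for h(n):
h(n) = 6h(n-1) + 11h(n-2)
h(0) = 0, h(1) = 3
Characteristic equation: x² - 6x - 11 = 0.
Discriminant Δ = (6)² + 4·(11) = 80.
Roots r₁,₂ = (6 ± √80)/2, so r₁ = 3 + 2 \sqrt{5}, r₂ = 3 - 2 \sqrt{5}.
General solution: h(n) = A·r₁^n + B·r₂^n.
From the initial conditions, A + B = 0 and r₁A + r₂B = 3.
Since r₁ - r₂ = √80: A = (3 - (0)r₂)/√80 = \frac{3 \sqrt{5}}{20}, and B = 0 - A = - \frac{3 \sqrt{5}}{20}.
So h(n) = \left(\frac{3 \sqrt{5}}{20}\right)\left(3 + 2 \sqrt{5}\right)^n + \left(- \frac{3 \sqrt{5}}{20}\right)\left(3 - 2 \sqrt{5}\right)^n.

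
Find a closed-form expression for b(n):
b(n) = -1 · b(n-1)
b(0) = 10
Pure geometric recurrence with ratio -1.
By induction b(n) = b(0) · (-1)^n = 10 \left(-1\right)^{n}.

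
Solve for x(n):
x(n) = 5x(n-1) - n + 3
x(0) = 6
First-order linear with linear forcing.
Homogeneous solution: x_h(n) = A·(5)^n.
Try particular x_p(n) = pn + q. Substituting:
  pn + q = 5(p(n-1) + q) - n + 3.
Matching the n-coefficient: p = 5p - 1 ⇒ p = \frac{1}{4}.
Matching constants: q = -5p + 5q + 3 ⇒ q = - \frac{7}{16}.
General: x(n) = A·(5)^n + \frac{n}{4} - \frac{7}{16}.
Apply x(0) = 6: A - \frac{7}{16} = 6 ⇒ A = \frac{103}{16}.
So x(n) = \frac{103 \cdot 5^{n}}{16} + \frac{n}{4} - \frac{7}{16}.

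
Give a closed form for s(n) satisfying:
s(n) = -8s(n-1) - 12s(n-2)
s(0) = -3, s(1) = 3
Characteristic equation: x² + 8x + 12 = 0, which factors as (x - (-6))(x - (-2)) = 0.
Roots r₁ = -6, r₂ = -2 (distinct).
General solution: s(n) = A·(-6)^n + B·(-2)^n.
From s(0) = -3: A + B = -3.
From s(1) = 3: -6A - 2B = 3.
Solving: A = \frac{3}{4}, B = - \frac{15}{4}.
So s(n) = - \frac{15 \left(-2\right)^{n}}{4} + \frac{3 \left(-6\right)^{n}}{4}.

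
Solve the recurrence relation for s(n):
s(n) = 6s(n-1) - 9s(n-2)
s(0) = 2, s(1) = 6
Characteristic equation: x² - 6x + 9 = 0, which is (x - (3))².
Repeated root r = 3.
General solution: s(n) = (A + Bn)·(3)^n.
From s(0) = 2: A = 2.
From s(1) = 6: (A + B)·(3) = 6 ⇒ B = 0.
So s(n) = \left(2\right) \cdot (3)^n.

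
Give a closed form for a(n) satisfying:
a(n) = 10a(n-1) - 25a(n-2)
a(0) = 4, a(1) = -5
Characteristic equation: x² - 10x + 25 = 0, which is (x - (5))².
Repeated root r = 5.
General solution: a(n) = (A + Bn)·(5)^n.
From a(0) = 4: A = 4.
From a(1) = -5: (A + B)·(5) = -5 ⇒ B = -5.
So a(n) = \left(4 - 5 n\right) \cdot (5)^n.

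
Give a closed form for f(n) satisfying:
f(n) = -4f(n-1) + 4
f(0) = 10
First-order linear non-homogeneous.
Homogeneous solution: f_h(n) = A·(-4)^n.
Try constant particular solution f_p = K: K = -4K + 4 ⇒ K = \frac{4}{5}.
General: f(n) = A·(-4)^n + \frac{4}{5}.
Apply f(0) = 10: A + \frac{4}{5} = 10 ⇒ A = \frac{46}{5}.
So f(n) = \frac{46 \left(-4\right)^{n}}{5} + \frac{4}{5}.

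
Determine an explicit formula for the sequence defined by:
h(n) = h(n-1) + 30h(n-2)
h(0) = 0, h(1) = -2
Characteristic equation: x² - x - 30 = 0, which factors as (x - (6))(x - (-5)) = 0.
Roots r₁ = 6, r₂ = -5 (distinct).
General solution: h(n) = A·(6)^n + B·(-5)^n.
From h(0) = 0: A + B = 0.
From h(1) = -2: 6A - 5B = -2.
Solving: A = - \frac{2}{11}, B = \frac{2}{11}.
So h(n) = \frac{2 \left(-5\right)^{n}}{11} - \frac{2 \cdot 6^{n}}{11}.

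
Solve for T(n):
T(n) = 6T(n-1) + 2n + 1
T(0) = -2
First-order linear with linear forcing.
Homogeneous solution: T_h(n) = A·(6)^n.
Try particular T_p(n) = pn + q. Substituting:
  pn + q = 6(p(n-1) + q) + 2n + 1.
Matching the n-coefficient: p = 6p + 2 ⇒ p = - \frac{2}{5}.
Matching constants: q = -6p + 6q + 1 ⇒ q = - \frac{17}{25}.
General: T(n) = A·(6)^n - \frac{2 n}{5} - \frac{17}{25}.
Apply T(0) = -2: A - \frac{17}{25} = -2 ⇒ A = - \frac{33}{25}.
So T(n) = - \frac{33 \cdot 6^{n}}{25} - \frac{2 n}{5} - \frac{17}{25}.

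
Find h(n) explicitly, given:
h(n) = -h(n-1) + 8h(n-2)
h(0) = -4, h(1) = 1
Characteristic equation: x² + x - 8 = 0.
Discriminant Δ = (-1)² + 4·(8) = 33.
Roots r₁,₂ = (-1 ± √33)/2, so r₁ = - \frac{1}{2} + \frac{\sqrt{33}}{2}, r₂ = - \frac{\sqrt{33}}{2} - \frac{1}{2}.
General solution: h(n) = A·r₁^n + B·r₂^n.
From the initial conditions, A + B = -4 and r₁A + r₂B = 1.
Since r₁ - r₂ = √33: A = (1 - (-4)r₂)/√33 = -2 - \frac{\sqrt{33}}{33}, and B = -4 - A = -2 + \frac{\sqrt{33}}{33}.
So h(n) = \left(-2 - \frac{\sqrt{33}}{33}\right)\left(- \frac{1}{2} + \frac{\sqrt{33}}{2}\right)^n + \left(-2 + \frac{\sqrt{33}}{33}\right)\left(- \frac{\sqrt{33}}{2} - \frac{1}{2}\right)^n.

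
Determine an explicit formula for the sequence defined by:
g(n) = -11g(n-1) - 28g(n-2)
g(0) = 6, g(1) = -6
Characteristic equation: x² + 11x + 28 = 0, which factors as (x - (-7))(x - (-4)) = 0.
Roots r₁ = -7, r₂ = -4 (distinct).
General solution: g(n) = A·(-7)^n + B·(-4)^n.
From g(0) = 6: A + B = 6.
From g(1) = -6: -7A - 4B = -6.
Solving: A = -6, B = 12.
So g(n) = 12 \left(-4\right)^{n} - 6 \left(-7\right)^{n}.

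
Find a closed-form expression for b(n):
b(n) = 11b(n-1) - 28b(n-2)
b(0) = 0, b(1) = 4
Characteristic equation: x² - 11x + 28 = 0, which factors as (x - (7))(x - (4)) = 0.
Roots r₁ = 7, r₂ = 4 (distinct).
General solution: b(n) = A·(7)^n + B·(4)^n.
From b(0) = 0: A + B = 0.
From b(1) = 4: 7A + 4B = 4.
Solving: A = \frac{4}{3}, B = - \frac{4}{3}.
So b(n) = - \frac{4 \cdot 4^{n}}{3} + \frac{4 \cdot 7^{n}}{3}.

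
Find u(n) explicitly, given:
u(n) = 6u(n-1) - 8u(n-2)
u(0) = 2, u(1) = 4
Characteristic equation: x² - 6x + 8 = 0, which factors as (x - (2))(x - (4)) = 0.
Roots r₁ = 2, r₂ = 4 (distinct).
General solution: u(n) = A·(2)^n + B·(4)^n.
From u(0) = 2: A + B = 2.
From u(1) = 4: 2A + 4B = 4.
Solving: A = 2, B = 0.
So u(n) = 2 \cdot 2^{n}.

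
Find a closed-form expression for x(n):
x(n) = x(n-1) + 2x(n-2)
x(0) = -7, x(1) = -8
Characteristic equation: x² - x - 2 = 0, which factors as (x - (-1))(x - (2)) = 0.
Roots r₁ = -1, r₂ = 2 (distinct).
General solution: x(n) = A·(-1)^n + B·(2)^n.
From x(0) = -7: A + B = -7.
From x(1) = -8: -A + 2B = -8.
Solving: A = -2, B = -5.
So x(n) = - 2 \left(-1\right)^{n} - 5 \cdot 2^{n}.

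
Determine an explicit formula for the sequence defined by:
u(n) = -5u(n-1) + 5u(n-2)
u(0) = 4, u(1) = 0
Characteristic equation: x² + 5x - 5 = 0.
Discriminant Δ = (-5)² + 4·(5) = 45.
Roots r₁,₂ = (-5 ± √45)/2, so r₁ = - \frac{5}{2} + \frac{3 \sqrt{5}}{2}, r₂ = - \frac{3 \sqrt{5}}{2} - \frac{5}{2}.
General solution: u(n) = A·r₁^n + B·r₂^n.
From the initial conditions, A + B = 4 and r₁A + r₂B = 0.
Since r₁ - r₂ = √45: A = (0 - (4)r₂)/√45 = \frac{2 \sqrt{5}}{3} + 2, and B = 4 - A = 2 - \frac{2 \sqrt{5}}{3}.
So u(n) = \left(\frac{2 \sqrt{5}}{3} + 2\right)\left(- \frac{5}{2} + \frac{3 \sqrt{5}}{2}\right)^n + \left(2 - \frac{2 \sqrt{5}}{3}\right)\left(- \frac{3 \sqrt{5}}{2} - \frac{5}{2}\right)^n.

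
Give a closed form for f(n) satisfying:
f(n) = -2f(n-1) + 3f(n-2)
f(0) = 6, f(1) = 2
Characteristic equation: x² + 2x - 3 = 0, which factors as (x - (1))(x - (-3)) = 0.
Roots r₁ = 1, r₂ = -3 (distinct).
General solution: f(n) = A·(1)^n + B·(-3)^n.
From f(0) = 6: A + B = 6.
From f(1) = 2: A - 3B = 2.
Solving: A = 5, B = 1.
So f(n) = \left(-3\right)^{n} + 5.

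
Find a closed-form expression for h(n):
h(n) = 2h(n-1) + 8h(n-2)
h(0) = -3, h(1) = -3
Characteristic equation: x² - 2x - 8 = 0, which factors as (x - (-2))(x - (4)) = 0.
Roots r₁ = -2, r₂ = 4 (distinct).
General solution: h(n) = A·(-2)^n + B·(4)^n.
From h(0) = -3: A + B = -3.
From h(1) = -3: -2A + 4B = -3.
Solving: A = - \frac{3}{2}, B = - \frac{3}{2}.
So h(n) = - \frac{3 \left(-2\right)^{n}}{2} - \frac{3 \cdot 4^{n}}{2}.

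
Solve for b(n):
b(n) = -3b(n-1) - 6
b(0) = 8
First-order linear non-homogeneous.
Homogeneous solution: b_h(n) = A·(-3)^n.
Try constant particular solution b_p = K: K = -3K - 6 ⇒ K = - \frac{3}{2}.
General: b(n) = A·(-3)^n - \frac{3}{2}.
Apply b(0) = 8: A - \frac{3}{2} = 8 ⇒ A = \frac{19}{2}.
So b(n) = \frac{19 \left(-3\right)^{n}}{2} - \frac{3}{2}.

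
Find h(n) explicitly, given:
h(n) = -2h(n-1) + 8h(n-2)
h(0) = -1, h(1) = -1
Characteristic equation: x² + 2x - 8 = 0, which factors as (x - (-4))(x - (2)) = 0.
Roots r₁ = -4, r₂ = 2 (distinct).
General solution: h(n) = A·(-4)^n + B·(2)^n.
From h(0) = -1: A + B = -1.
From h(1) = -1: -4A + 2B = -1.
Solving: A = - \frac{1}{6}, B = - \frac{5}{6}.
So h(n) = - \frac{\left(-4\right)^{n}}{6} - \frac{5 \cdot 2^{n}}{6}.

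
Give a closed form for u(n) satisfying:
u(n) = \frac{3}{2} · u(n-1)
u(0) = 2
Pure geometric recurrence with ratio \frac{3}{2}.
By induction u(n) = u(0) · (\frac{3}{2})^n = 2 \left(\frac{3}{2}\right)^{n}.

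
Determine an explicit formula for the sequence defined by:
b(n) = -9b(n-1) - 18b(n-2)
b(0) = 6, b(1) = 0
Characteristic equation: x² + 9x + 18 = 0, which factors as (x - (-6))(x - (-3)) = 0.
Roots r₁ = -6, r₂ = -3 (distinct).
General solution: b(n) = A·(-6)^n + B·(-3)^n.
From b(0) = 6: A + B = 6.
From b(1) = 0: -6A - 3B = 0.
Solving: A = -6, B = 12.
So b(n) = 12 \left(-3\right)^{n} - 6 \left(-6\right)^{n}.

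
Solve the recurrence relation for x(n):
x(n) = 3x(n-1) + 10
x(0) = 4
First-order linear non-homogeneous.
Homogeneous solution: x_h(n) = A·(3)^n.
Try constant particular solution x_p = K: K = 3K + 10 ⇒ K = -5.
General: x(n) = A·(3)^n - 5.
Apply x(0) = 4: A - 5 = 4 ⇒ A = 9.
So x(n) = 9 \cdot 3^{n} - 5.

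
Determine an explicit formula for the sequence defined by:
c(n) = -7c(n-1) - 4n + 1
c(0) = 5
First-order linear with linear forcing.
Homogeneous solution: c_h(n) = A·(-7)^n.
Try particular c_p(n) = pn + q. Substituting:
  pn + q = -7(p(n-1) + q) - 4n + 1.
Matching the n-coefficient: p = -7p - 4 ⇒ p = - \frac{1}{2}.
Matching constants: q = 7p - 7q + 1 ⇒ q = - \frac{5}{16}.
General: c(n) = A·(-7)^n - \frac{n}{2} - \frac{5}{16}.
Apply c(0) = 5: A - \frac{5}{16} = 5 ⇒ A = \frac{85}{16}.
So c(n) = \frac{85 \left(-7\right)^{n}}{16} - \frac{n}{2} - \frac{5}{16}.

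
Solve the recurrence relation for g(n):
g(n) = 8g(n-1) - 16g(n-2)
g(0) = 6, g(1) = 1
Characteristic equation: x² - 8x + 16 = 0, which is (x - (4))².
Repeated root r = 4.
General solution: g(n) = (A + Bn)·(4)^n.
From g(0) = 6: A = 6.
From g(1) = 1: (A + B)·(4) = 1 ⇒ B = - \frac{23}{4}.
So g(n) = \left(6 - \frac{23 n}{4}\right) \cdot (4)^n.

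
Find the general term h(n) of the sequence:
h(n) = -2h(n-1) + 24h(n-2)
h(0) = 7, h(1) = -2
Characteristic equation: x² + 2x - 24 = 0, which factors as (x - (4))(x - (-6)) = 0.
Roots r₁ = 4, r₂ = -6 (distinct).
General solution: h(n) = A·(4)^n + B·(-6)^n.
From h(0) = 7: A + B = 7.
From h(1) = -2: 4A - 6B = -2.
Solving: A = 4, B = 3.
So h(n) = 3 \left(-6\right)^{n} + 4 \cdot 4^{n}.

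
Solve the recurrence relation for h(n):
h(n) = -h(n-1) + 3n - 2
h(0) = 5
First-order linear with linear forcing.
Homogeneous solution: h_h(n) = A·(-1)^n.
Try particular h_p(n) = pn + q. Substituting:
  pn + q = -(p(n-1) + q) + 3n - 2.
Matching the n-coefficient: p = -p + 3 ⇒ p = \frac{3}{2}.
Matching constants: q = p - q - 2 ⇒ q = - \frac{1}{4}.
General: h(n) = A·(-1)^n + \frac{3 n}{2} - \frac{1}{4}.
Apply h(0) = 5: A - \frac{1}{4} = 5 ⇒ A = \frac{21}{4}.
So h(n) = \frac{21 \left(-1\right)^{n}}{4} + \frac{3 n}{2} - \frac{1}{4}.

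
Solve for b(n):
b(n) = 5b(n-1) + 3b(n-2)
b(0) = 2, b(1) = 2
Characteristic equation: x² - 5x - 3 = 0.
Discriminant Δ = (5)² + 4·(3) = 37.
Roots r₁,₂ = (5 ± √37)/2, so r₁ = \frac{5}{2} + \frac{\sqrt{37}}{2}, r₂ = \frac{5}{2} - \frac{\sqrt{37}}{2}.
General solution: b(n) = A·r₁^n + B·r₂^n.
From the initial conditions, A + B = 2 and r₁A + r₂B = 2.
Since r₁ - r₂ = √37: A = (2 - (2)r₂)/√37 = 1 - \frac{3 \sqrt{37}}{37}, and B = 2 - A = \frac{3 \sqrt{37}}{37} + 1.
So b(n) = \left(1 - \frac{3 \sqrt{37}}{37}\right)\left(\frac{5}{2} + \frac{\sqrt{37}}{2}\right)^n + \left(\frac{3 \sqrt{37}}{37} + 1\right)\left(\frac{5}{2} - \frac{\sqrt{37}}{2}\right)^n.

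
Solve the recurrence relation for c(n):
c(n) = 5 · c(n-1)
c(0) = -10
Pure geometric recurrence with ratio 5.
By induction c(n) = c(0) · (5)^n = - 10 \cdot 5^{n}.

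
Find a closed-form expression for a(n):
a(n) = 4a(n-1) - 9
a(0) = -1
First-order linear non-homogeneous.
Homogeneous solution: a_h(n) = A·(4)^n.
Try constant particular solution a_p = K: K = 4K - 9 ⇒ K = 3.
General: a(n) = A·(4)^n + 3.
Apply a(0) = -1: A + 3 = -1 ⇒ A = -4.
So a(n) = 3 - 4 \cdot 4^{n}.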